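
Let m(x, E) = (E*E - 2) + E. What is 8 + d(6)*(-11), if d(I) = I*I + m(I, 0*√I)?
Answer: -366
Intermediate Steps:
m(x, E) = -2 + E + E² (m(x, E) = (E² - 2) + E = (-2 + E²) + E = -2 + E + E²)
d(I) = -2 + I² (d(I) = I*I + (-2 + 0*√I + (0*√I)²) = I² + (-2 + 0 + 0²) = I² + (-2 + 0 + 0) = I² - 2 = -2 + I²)
8 + d(6)*(-11) = 8 + (-2 + 6²)*(-11) = 8 + (-2 + 36)*(-11) = 8 + 34*(-11) = 8 - 374 = -366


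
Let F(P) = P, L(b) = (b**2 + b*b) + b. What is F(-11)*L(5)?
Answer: -605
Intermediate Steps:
L(b) = b + 2*b**2 (L(b) = (b**2 + b**2) + b = 2*b**2 + b = b + 2*b**2)
F(-11)*L(5) = -55*(1 + 2*5) = -55*(1 + 10) = -55*11 = -11*55 = -605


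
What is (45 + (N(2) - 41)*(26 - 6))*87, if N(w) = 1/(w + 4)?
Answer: -67135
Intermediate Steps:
N(w) = 1/(4 + w)
(45 + (N(2) - 41)*(26 - 6))*87 = (45 + (1/(4 + 2) - 41)*(26 - 6))*87 = (45 + (1/6 - 41)*20)*87 = (45 + (⅙ - 41)*20)*87 = (45 - 245/6*20)*87 = (45 - 2450/3)*87 = -2315/3*87 = -67135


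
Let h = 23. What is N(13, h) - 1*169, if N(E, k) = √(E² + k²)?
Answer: -169 + √698 ≈ -142.58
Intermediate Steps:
N(13, h) - 1*169 = √(13² + 23²) - 1*169 = √(169 + 529) - 169 = √698 - 169 = -169 + √698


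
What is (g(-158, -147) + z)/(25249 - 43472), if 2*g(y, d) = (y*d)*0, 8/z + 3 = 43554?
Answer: -8/793629873 ≈ -1.0080e-8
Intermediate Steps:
z = 8/43551 (z = 8/(-3 + 43554) = 8/43551 ≈ 0.00018369)
g(y, d) = 0 (g(y, d) = ((y*d)*0)/2 = ((d*y)*0)/2 = (½)*0 = 0)
(g(-158, -147) + z)/(25249 - 43472) = (0 + 8/43551)/(25249 - 43472) = (8/43551)/(-18223) = (8/43551)*(-1/18223) = -8/793629873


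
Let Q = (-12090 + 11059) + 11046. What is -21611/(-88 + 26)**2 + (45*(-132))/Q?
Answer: -47853505/7699532 ≈ -6.2151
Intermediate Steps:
Q = 10015 (Q = -1031 + 11046 = 10015)
-21611/(-88 + 26)**2 + (45*(-132))/Q = -21611/(-88 + 26)**2 + (45*(-132))/10015 = -21611/((-62)**2) - 5940*1/10015 = -21611/3844 - 1188/2003 = -47853505/7699532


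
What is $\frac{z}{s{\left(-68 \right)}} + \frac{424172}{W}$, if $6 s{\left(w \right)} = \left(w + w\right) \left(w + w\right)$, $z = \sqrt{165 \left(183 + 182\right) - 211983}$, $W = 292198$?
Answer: $\frac{212086}{146099} + \frac{9 i \sqrt{16862}}{9248} \approx 1.4517 + 0.12637 i$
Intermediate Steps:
$z = 3 i \sqrt{16862}$ ($z = \sqrt{165 \cdot 365 - 211983} = \sqrt{60225 - 211983} = \sqrt{-151758} = 3 i \sqrt{16862} \approx 389.56 i$)
$s{\left(w \right)} = \frac{2 w^{2}}{3}$ ($s{\left(w \right)} = \frac{\left(w + w\right) \left(w + w\right)}{6} = \frac{2 w 2 w}{6} = \frac{4 w^{2}}{6} = \frac{2 w^{2}}{3}$)
$\frac{z}{s{\left(-68 \right)}} + \frac{424172}{W} = \frac{3 i \sqrt{16862}}{\frac{2}{3} \left(-68\right)^{2}} + \frac{424172}{292198} = \frac{3 i \sqrt{16862}}{\frac{2}{3} \cdot 4624} + 424172 \cdot \frac{1}{292198} = \frac{3 i \sqrt{16862}}{\frac{9248}{3}} + \frac{212086}{146099} = 3 i \sqrt{16862} \cdot \frac{3}{9248} + \frac{212086}{146099} = \frac{9 i \sqrt{16862}}{9248} + \frac{212086}{146099} = \frac{212086}{146099} + \frac{9 i \sqrt{16862}}{9248}$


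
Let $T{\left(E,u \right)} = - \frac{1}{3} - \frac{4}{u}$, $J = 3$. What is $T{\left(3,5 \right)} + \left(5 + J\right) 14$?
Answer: $\frac{1663}{15} \approx 110.87$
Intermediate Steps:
$T{\left(E,u \right)} = - \frac{1}{3} - \frac{4}{u}$ ($T{\left(E,u \right)} = \left(-1\right) \frac{1}{3} - \frac{4}{u} = - \frac{1}{3} - \frac{4}{u}$)
$T{\left(3,5 \right)} + \left(5 + J\right) 14 = \frac{-12 - 5}{3 \cdot 5} + \left(5 + 3\right) 14 = \frac{1}{3} \cdot \frac{1}{5} \left(-12 - 5\right) + 8 \cdot 14 = \frac{1}{3} \cdot \frac{1}{5} \left(-17\right) + 112 = - \frac{17}{15} + 112 = \frac{1663}{15}$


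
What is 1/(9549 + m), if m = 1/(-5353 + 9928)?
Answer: 4575/43686676 ≈ 0.00010472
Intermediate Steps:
m = 1/4575 ≈ 0.00021858
1/(9549 + m) = 1/(9549 + 1/4575) = 1/(43686676/4575) = 4575/43686676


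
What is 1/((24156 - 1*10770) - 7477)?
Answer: 1/5909 ≈ 0.00016923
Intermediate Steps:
1/((24156 - 1*10770) - 7477) = 1/((24156 - 10770) - 7477) = 1/(13386 - 7477) = 1/5909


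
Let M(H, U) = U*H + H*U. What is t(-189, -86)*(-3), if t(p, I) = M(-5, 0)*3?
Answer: 0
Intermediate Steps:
M(H, U) = 2*H*U (M(H, U) = H*U + H*U = 2*H*U)
t(p, I) = 0 (t(p, I) = (2*(-5)*0)*3 = 0*3 = 0)
t(-189, -86)*(-3) = 0*(-3) = 0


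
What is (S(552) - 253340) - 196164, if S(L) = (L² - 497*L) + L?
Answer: -418592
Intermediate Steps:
S(L) = L² - 496*L
(S(552) - 253340) - 196164 = (552*(-496 + 552) - 253340) - 196164 = (552*56 - 253340) - 196164 = (30912 - 253340) - 196164 = -222428 - 196164 = -418592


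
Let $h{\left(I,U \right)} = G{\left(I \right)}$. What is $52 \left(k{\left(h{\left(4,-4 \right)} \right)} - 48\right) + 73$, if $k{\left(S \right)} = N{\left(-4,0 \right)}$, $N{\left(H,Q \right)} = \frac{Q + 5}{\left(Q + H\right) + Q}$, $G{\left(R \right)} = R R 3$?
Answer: $-2488$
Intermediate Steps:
$G{\left(R \right)} = 3 R^{2}$ ($G{\left(R \right)} = R^{2} \cdot 3 = 3 R^{2}$)
$h{\left(I,U \right)} = 3 I^{2}$
$N{\left(H,Q \right)} = \frac{5 + Q}{H + 2 Q}$ ($N{\left(H,Q \right)} = \frac{5 + Q}{\left(H + Q\right) + Q} = \frac{5 + Q}{H + 2 Q}$)
$k{\left(S \right)} = - \frac{5}{4}$ ($k{\left(S \right)} = \frac{5 + 0}{-4 + 2 \cdot 0} = \frac{1}{-4 + 0} \cdot 5 = \frac{1}{-4} \cdot 5 = \left(- \frac{1}{4}\right) 5 = - \frac{5}{4}$)
$52 \left(k{\left(h{\left(4,-4 \right)} \right)} - 48\right) + 73 = 52 \left(- \frac{5}{4} - 48\right) + 73 = 52 \left(- \frac{197}{4}\right) + 73 = -2561 + 73 = -2488$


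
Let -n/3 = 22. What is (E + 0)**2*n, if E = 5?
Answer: -1650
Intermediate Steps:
n = -66 (n = -3*22 = -66)
(E + 0)**2*n = (5 + 0)**2*(-66) = 5**2*(-66) = 25*(-66) = -1650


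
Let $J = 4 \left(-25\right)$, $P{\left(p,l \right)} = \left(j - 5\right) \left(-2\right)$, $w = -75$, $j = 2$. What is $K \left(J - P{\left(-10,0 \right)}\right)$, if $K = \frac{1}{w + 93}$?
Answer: $- \frac{53}{9} \approx -5.8889$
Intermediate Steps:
$P{\left(p,l \right)} = 6$ ($P{\left(p,l \right)} = \left(2 - 5\right) \left(-2\right) = \left(-3\right) \left(-2\right) = 6$)
$J = -100$
$K = \frac{1}{18}$ ($K = \frac{1}{-75 + 93} = \frac{1}{18} \approx 0.055556$)
$K \left(J - P{\left(-10,0 \right)}\right) = \frac{-100 - 6}{18} = \frac{1}{18} \left(-106\right) = - \frac{53}{9}$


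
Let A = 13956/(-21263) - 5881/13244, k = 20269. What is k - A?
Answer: 518927786385/25600652 ≈ 20270.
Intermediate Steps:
A = -28170997/25600652 (A = 13956*(-1/21263) - 5881*1/13244 = -13956/21263 - 5881/13244 = -28170997/25600652 ≈ -1.1004)
k - A = 20269 - 1*(-28170997/25600652) = 20269 + 28170997/25600652 = 518927786385/25600652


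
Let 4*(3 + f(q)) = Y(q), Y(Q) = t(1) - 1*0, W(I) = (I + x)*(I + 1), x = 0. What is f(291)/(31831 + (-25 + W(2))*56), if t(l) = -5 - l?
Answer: -9/61534 ≈ -0.00014626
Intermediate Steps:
W(I) = I*(1 + I) (W(I) = (I + 0)*(I + 1) = I*(1 + I))
Y(Q) = -6 (Y(Q) = (-5 - 1*1) - 1*0 = (-5 - 1) + 0 = -6 + 0 = -6)
f(q) = -9/2 (f(q) = -3 + (¼)*(-6) = -3 - 3/2 = -9/2)
f(291)/(31831 + (-25 + W(2))*56) = -9/(2*(31831 + (-25 + 2*(1 + 2))*56)) = -9/(2*(31831 + (-25 + 2*3)*56)) = -9/(2*(31831 + (-25 + 6)*56)) = -9/(2*(31831 - 19*56)) = -9/(2*(31831 - 1064)) = -9/2/30767 = -9/2*1/30767 = -9/61534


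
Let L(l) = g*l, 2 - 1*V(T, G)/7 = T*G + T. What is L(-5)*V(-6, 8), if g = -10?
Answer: 19600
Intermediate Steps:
V(T, G) = 14 - 7*T - 7*G*T (V(T, G) = 14 - 7*(T*G + T) = 14 - 7*(G*T + T) = 14 - 7*(T + G*T) = 14 + (-7*T - 7*G*T) = 14 - 7*T - 7*G*T)
L(l) = -10*l
L(-5)*V(-6, 8) = (-10*(-5))*(14 - 7*(-6) - 7*8*(-6)) = 50*(14 + 42 + 336) = 50*392 = 19600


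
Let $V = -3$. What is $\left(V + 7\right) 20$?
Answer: $80$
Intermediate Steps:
$\left(V + 7\right) 20 = \left(-3 + 7\right) 20 = 4 \cdot 20 = 80$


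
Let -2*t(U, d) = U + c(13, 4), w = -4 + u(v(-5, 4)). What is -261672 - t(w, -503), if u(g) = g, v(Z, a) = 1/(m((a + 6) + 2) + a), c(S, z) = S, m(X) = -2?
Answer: -1046669/4 ≈ -2.6167e+5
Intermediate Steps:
v(Z, a) = 1/(-2 + a)
w = -7/2 (w = -4 + 1/(-2 + 4) = -4 + 1/2 = -4 + ½ = -7/2 ≈ -3.5000)
t(U, d) = -13/2 - U/2 (t(U, d) = -(U + 13)/2 = -(13 + U)/2 = -13/2 - U/2)
-261672 - t(w, -503) = -261672 - (-13/2 - ½*(-7/2)) = -261672 - (-13/2 + 7/4) = -261672 - 1*(-19/4) = -261672 + 19/4 = -1046669/4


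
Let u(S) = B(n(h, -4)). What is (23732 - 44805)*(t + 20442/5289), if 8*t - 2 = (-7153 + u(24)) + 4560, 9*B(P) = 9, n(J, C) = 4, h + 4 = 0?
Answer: 47537084517/7052 ≈ 6.7409e+6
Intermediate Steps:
h = -4 (h = -4 + 0 = -4)
B(P) = 1 (B(P) = (1/9)*9 = 1)
u(S) = 1
t = -1295/4 (t = 1/4 + ((-7153 + 1) + 4560)/8 = 1/4 + (-7152 + 4560)/8 = 1/4 + (1/8)*(-2592) = 1/4 - 324 = -1295/4 ≈ -323.75)
(23732 - 44805)*(t + 20442/5289) = (23732 - 44805)*(-1295/4 + 20442/5289) = -21073*(-1295/4 + 20442*(1/5289)) = -21073*(-1295/4 + 6814/1763) = -21073*(-2255829/7052) = 47537084517/7052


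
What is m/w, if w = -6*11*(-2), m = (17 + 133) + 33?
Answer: 61/44 ≈ 1.3864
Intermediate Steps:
m = 183 (m = 150 + 33 = 183)
w = 132 (w = -66*(-2) = 132)
m/w = 183/132 = 183*(1/132) = 61/44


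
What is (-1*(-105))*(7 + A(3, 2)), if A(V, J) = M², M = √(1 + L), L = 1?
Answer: 945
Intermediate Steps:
M = √2 (M = √(1 + 1) = √2 ≈ 1.4142)
A(V, J) = 2 (A(V, J) = (√2)² = 2)
(-1*(-105))*(7 + A(3, 2)) = (-1*(-105))*(7 + 2) = 105*9 = 945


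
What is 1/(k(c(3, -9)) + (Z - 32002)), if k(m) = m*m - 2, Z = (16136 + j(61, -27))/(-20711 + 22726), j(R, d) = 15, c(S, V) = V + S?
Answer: -65/2077399 ≈ -3.1289e-5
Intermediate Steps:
c(S, V) = S + V
Z = 521/65 (Z = (16136 + 15)/(-20711 + 22726) = 16151/2015 = 16151*(1/2015) = 521/65 ≈ 8.0154)
k(m) = -2 + m² (k(m) = m² - 2 = -2 + m²)
1/(k(c(3, -9)) + (Z - 32002)) = 1/((-2 + (3 - 9)²) + (521/65 - 32002)) = 1/((-2 + (-6)²) - 2079609/65) = 1/((-2 + 36) - 2079609/65) = 1/(34 - 2079609/65) = 1/(-2077399/65) = -65/2077399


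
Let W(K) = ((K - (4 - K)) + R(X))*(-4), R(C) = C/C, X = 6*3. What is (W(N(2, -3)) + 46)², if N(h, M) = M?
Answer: 6724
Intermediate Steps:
X = 18
R(C) = 1
W(K) = 12 - 8*K (W(K) = ((K - (4 - K)) + 1)*(-4) = ((K + (-4 + K)) + 1)*(-4) = ((-4 + 2*K) + 1)*(-4) = (-3 + 2*K)*(-4) = 12 - 8*K)
(W(N(2, -3)) + 46)² = ((12 - 8*(-3)) + 46)² = ((12 + 24) + 46)² = (36 + 46)² = 82² = 6724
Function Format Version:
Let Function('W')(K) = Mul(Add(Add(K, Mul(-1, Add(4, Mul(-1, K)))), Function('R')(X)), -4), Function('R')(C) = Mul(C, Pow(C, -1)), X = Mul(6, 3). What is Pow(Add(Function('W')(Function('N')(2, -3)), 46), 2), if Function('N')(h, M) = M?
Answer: 6724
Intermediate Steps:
X = 18
Function('R')(C) = 1
Function('W')(K) = Add(12, Mul(-8, K)) (Function('W')(K) = Mul(Add(Add(K, Mul(-1, Add(4, Mul(-1, K)))), 1), -4) = Mul(Add(Add(K, Add(-4, K)), 1), -4) = Mul(Add(Add(-4, Mul(2, K)), 1), -4) = Mul(Add(-3, Mul(2, K)), -4) = Add(12, Mul(-8, K)))
Pow(Add(Function('W')(Function('N')(2, -3)), 46), 2) = Pow(Add(Add(12, Mul(-8, -3)), 46), 2) = Pow(Add(Add(12, 24), 46), 2) = Pow(Add(36, 46), 2) = Pow(82, 2) = 6724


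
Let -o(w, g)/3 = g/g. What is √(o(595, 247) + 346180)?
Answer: √346177 ≈ 588.37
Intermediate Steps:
o(w, g) = -3 (o(w, g) = -3*g/g = -3*1 = -3)
√(o(595, 247) + 346180) = √(-3 + 346180) = √346177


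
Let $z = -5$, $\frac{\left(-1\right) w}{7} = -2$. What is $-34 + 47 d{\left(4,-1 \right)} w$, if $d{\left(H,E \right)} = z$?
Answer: $-3324$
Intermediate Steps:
$w = 14$ ($w = \left(-7\right) \left(-2\right) = 14$)
$d{\left(H,E \right)} = -5$
$-34 + 47 d{\left(4,-1 \right)} w = -34 + 47 \left(\left(-5\right) 14\right) = -34 + 47 \left(-70\right) = -34 - 3290 = -3324$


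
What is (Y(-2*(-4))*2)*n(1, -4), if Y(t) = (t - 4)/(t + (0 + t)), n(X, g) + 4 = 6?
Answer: 1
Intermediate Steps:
n(X, g) = 2 (n(X, g) = -4 + 6 = 2)
Y(t) = (-4 + t)/(2*t) (Y(t) = (-4 + t)/(t + t) = (-4 + t)/((2*t)) = (-4 + t)*(1/(2*t)) = (-4 + t)/(2*t))
(Y(-2*(-4))*2)*n(1, -4) = (((-4 - 2*(-4))/(2*((-2*(-4)))))*2)*2 = (((½)*(-4 + 8)/8)*2)*2 = (((½)*(⅛)*4)*2)*2 = ((¼)*2)*2 = (½)*2 = 1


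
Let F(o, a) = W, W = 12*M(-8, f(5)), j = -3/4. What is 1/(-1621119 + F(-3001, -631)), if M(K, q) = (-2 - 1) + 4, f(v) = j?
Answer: -1/1621107 ≈ -6.1686e-7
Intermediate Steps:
j = -¾ (j = -3*¼ = -¾ ≈ -0.75000)
f(v) = -¾
M(K, q) = 1 (M(K, q) = -3 + 4 = 1)
W = 12 (W = 12*1 = 12)
F(o, a) = 12
1/(-1621119 + F(-3001, -631)) = 1/(-1621119 + 12) = 1/(-1621107) = -1/1621107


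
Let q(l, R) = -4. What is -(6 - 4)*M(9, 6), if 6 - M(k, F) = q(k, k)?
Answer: -20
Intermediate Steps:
M(k, F) = 10 (M(k, F) = 6 - 1*(-4) = 6 + 4 = 10)
-(6 - 4)*M(9, 6) = -(6 - 4)*10 = -2*10 = -1*20 = -20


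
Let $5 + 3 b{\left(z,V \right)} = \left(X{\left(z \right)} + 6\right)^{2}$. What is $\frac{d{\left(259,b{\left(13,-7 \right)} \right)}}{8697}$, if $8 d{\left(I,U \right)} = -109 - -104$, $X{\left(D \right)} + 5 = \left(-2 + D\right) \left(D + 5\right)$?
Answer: $- \frac{5}{69576} \approx -7.1864 \cdot 10^{-5}$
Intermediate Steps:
$X{\left(D \right)} = -5 + \left(-2 + D\right) \left(5 + D\right)$ ($X{\left(D \right)} = -5 + \left(-2 + D\right) \left(D + 5\right) = -5 + \left(-2 + D\right) \left(5 + D\right)$)
$b{\left(z,V \right)} = - \frac{5}{3} + \frac{\left(-9 + z^{2} + 3 z\right)^{2}}{3}$ ($b{\left(z,V \right)} = - \frac{5}{3} + \frac{\left(\left(-15 + z^{2} + 3 z\right) + 6\right)^{2}}{3} = - \frac{5}{3} + \frac{\left(-9 + z^{2} + 3 z\right)^{2}}{3}$)
$d{\left(I,U \right)} = - \frac{5}{8}$ ($d{\left(I,U \right)} = \frac{-109 - -104}{8} = \frac{-109 + 104}{8} = \frac{1}{8} \left(-5\right) = - \frac{5}{8}$)
$\frac{d{\left(259,b{\left(13,-7 \right)} \right)}}{8697} = - \frac{5}{8 \cdot 8697} = \left(- \frac{5}{8}\right) \frac{1}{8697} = - \frac{5}{69576}$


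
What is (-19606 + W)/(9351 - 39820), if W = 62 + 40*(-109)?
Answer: 23904/30469 ≈ 0.78454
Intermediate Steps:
W = -4298 (W = 62 - 4360 = -4298)
(-19606 + W)/(9351 - 39820) = (-19606 - 4298)/(9351 - 39820) = -23904/(-30469) = -23904*(-1/30469) = 23904/30469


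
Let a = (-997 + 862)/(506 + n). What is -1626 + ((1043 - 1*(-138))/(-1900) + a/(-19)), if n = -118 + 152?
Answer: -772639/475 ≈ -1626.6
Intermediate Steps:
n = 34
a = -¼ (a = (-997 + 862)/(506 + 34) = -135/540 = -135*1/540 = -¼ ≈ -0.25000)
-1626 + ((1043 - 1*(-138))/(-1900) + a/(-19)) = -1626 + ((1043 - 1*(-138))/(-1900) - ¼/(-19)) = -1626 + ((1043 + 138)*(-1/1900) - ¼*(-1/19)) = -1626 + (1181*(-1/1900) + 1/76) = -1626 + (-1181/1900 + 1/76) = -1626 - 289/475 = -772639/475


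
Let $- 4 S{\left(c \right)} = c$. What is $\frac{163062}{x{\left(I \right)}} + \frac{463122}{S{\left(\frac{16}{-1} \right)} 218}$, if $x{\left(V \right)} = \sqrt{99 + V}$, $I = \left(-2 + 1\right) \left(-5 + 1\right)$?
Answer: $\frac{231561}{436} + \frac{163062 \sqrt{103}}{103} \approx 16598.0$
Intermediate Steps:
$S{\left(c \right)} = - \frac{c}{4}$
$I = 4$ ($I = \left(-1\right) \left(-4\right) = 4$)
$\frac{163062}{x{\left(I \right)}} + \frac{463122}{S{\left(\frac{16}{-1} \right)} 218} = \frac{163062}{\sqrt{99 + 4}} + \frac{463122}{- \frac{16 \frac{1}{-1}}{4} \cdot 218} = \frac{163062}{\sqrt{103}} + \frac{463122}{- \frac{16 \left(-1\right)}{4} \cdot 218} = 163062 \frac{\sqrt{103}}{103} + \frac{463122}{\left(- \frac{1}{4}\right) \left(-16\right) 218} = \frac{163062 \sqrt{103}}{103} + \frac{463122}{4 \cdot 218} = \frac{163062 \sqrt{103}}{103} + \frac{463122}{872} = \frac{163062 \sqrt{103}}{103} + 463122 \cdot \frac{1}{872} = \frac{163062 \sqrt{103}}{103} + \frac{231561}{436} = \frac{231561}{436} + \frac{163062 \sqrt{103}}{103}$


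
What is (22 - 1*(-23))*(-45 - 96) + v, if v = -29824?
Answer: -36169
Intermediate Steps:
(22 - 1*(-23))*(-45 - 96) + v = (22 - 1*(-23))*(-45 - 96) - 29824 = (22 + 23)*(-141) - 29824 = 45*(-141) - 29824 = -6345 - 29824 = -36169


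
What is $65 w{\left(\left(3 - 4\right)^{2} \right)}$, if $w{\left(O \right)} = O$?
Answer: $65$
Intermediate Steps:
$65 w{\left(\left(3 - 4\right)^{2} \right)} = 65 \left(3 - 4\right)^{2} = 65 \left(-1\right)^{2} = 65 \cdot 1 = 65$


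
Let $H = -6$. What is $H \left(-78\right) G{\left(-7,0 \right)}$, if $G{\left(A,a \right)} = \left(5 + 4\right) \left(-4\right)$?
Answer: $-16848$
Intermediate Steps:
$G{\left(A,a \right)} = -36$ ($G{\left(A,a \right)} = 9 \left(-4\right) = -36$)
$H \left(-78\right) G{\left(-7,0 \right)} = \left(-6\right) \left(-78\right) \left(-36\right) = 468 \left(-36\right) = -16848$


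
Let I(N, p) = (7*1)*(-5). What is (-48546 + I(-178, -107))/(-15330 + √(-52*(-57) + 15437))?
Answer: 744746730/234990499 + 48581*√18401/234990499 ≈ 3.1973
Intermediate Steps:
I(N, p) = -35 (I(N, p) = 7*(-5) = -35)
(-48546 + I(-178, -107))/(-15330 + √(-52*(-57) + 15437)) = (-48546 - 35)/(-15330 + √(-52*(-57) + 15437)) = -48581/(-15330 + √(2964 + 15437)) = -48581/(-15330 + √18401)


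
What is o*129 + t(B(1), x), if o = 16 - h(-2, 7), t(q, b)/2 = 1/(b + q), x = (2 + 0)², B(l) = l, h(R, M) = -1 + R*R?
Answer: 8387/5 ≈ 1677.4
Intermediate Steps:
h(R, M) = -1 + R²
x = 4 (x = 2² = 4)
t(q, b) = 2/(b + q)
o = 13 (o = 16 - (-1 + (-2)²) = 16 - (-1 + 4) = 16 - 1*3 = 16 - 3 = 13)
o*129 + t(B(1), x) = 13*129 + 2/(4 + 1) = 1677 + 2/5 = 1677 + 2*(⅕) = 1677 + ⅖ = 8387/5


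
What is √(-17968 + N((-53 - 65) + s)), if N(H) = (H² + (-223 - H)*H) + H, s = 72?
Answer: 2*I*√1939 ≈ 88.068*I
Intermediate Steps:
N(H) = H + H² + H*(-223 - H) (N(H) = (H² + H*(-223 - H)) + H = H + H² + H*(-223 - H))
√(-17968 + N((-53 - 65) + s)) = √(-17968 - 222*((-53 - 65) + 72)) = √(-17968 - 222*(-118 + 72)) = √(-17968 - 222*(-46)) = √(-17968 + 10212) = √(-7756) = 2*I*√1939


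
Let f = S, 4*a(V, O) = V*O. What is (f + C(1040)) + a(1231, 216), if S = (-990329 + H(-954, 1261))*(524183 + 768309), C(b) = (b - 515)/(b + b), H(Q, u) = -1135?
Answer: -533087036274519/416 ≈ -1.2815e+12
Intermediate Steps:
C(b) = (-515 + b)/(2*b) (C(b) = (-515 + b)/((2*b)) = (-515 + b)*(1/(2*b)) = (-515 + b)/(2*b))
S = -1281459288288 (S = (-990329 - 1135)*(524183 + 768309) = -991464*1292492 = -1281459288288)
a(V, O) = O*V/4 (a(V, O) = (V*O)/4 = (O*V)/4 = O*V/4)
f = -1281459288288
(f + C(1040)) + a(1231, 216) = (-1281459288288 + (½)*(-515 + 1040)/1040) + (¼)*216*1231 = (-1281459288288 + (½)*(1/1040)*525) + 66474 = (-1281459288288 + 105/416) + 66474 = -533087063927703/416 + 66474 = -533087036274519/416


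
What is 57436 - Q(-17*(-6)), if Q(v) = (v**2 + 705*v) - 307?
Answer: -24571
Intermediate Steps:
Q(v) = -307 + v**2 + 705*v
57436 - Q(-17*(-6)) = 57436 - (-307 + (-17*(-6))**2 + 705*(-17*(-6))) = 57436 - (-307 + 102**2 + 705*102) = 57436 - (-307 + 10404 + 71910) = 57436 - 1*82007 = 57436 - 82007 = -24571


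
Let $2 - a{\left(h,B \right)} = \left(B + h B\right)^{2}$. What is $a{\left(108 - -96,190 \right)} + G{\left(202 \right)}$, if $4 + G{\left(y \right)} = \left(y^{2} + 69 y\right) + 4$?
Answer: $-1517047756$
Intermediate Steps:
$a{\left(h,B \right)} = 2 - \left(B + B h\right)^{2}$ ($a{\left(h,B \right)} = 2 - \left(B + h B\right)^{2} = 2 - \left(B + B h\right)^{2}$)
$G{\left(y \right)} = y^{2} + 69 y$ ($G{\left(y \right)} = -4 + \left(\left(y^{2} + 69 y\right) + 4\right) = -4 + \left(4 + y^{2} + 69 y\right) = y^{2} + 69 y$)
$a{\left(108 - -96,190 \right)} + G{\left(202 \right)} = \left(2 - 190^{2} \left(1 + \left(108 - -96\right)\right)^{2}\right) + 202 \left(69 + 202\right) = \left(2 - 36100 \left(1 + \left(108 + 96\right)\right)^{2}\right) + 202 \cdot 271 = \left(2 - 36100 \left(1 + 204\right)^{2}\right) + 54742 = \left(2 - 36100 \cdot 205^{2}\right) + 54742 = \left(2 - 36100 \cdot 42025\right) + 54742 = \left(2 - 1517102500\right) + 54742 = -1517102498 + 54742 = -1517047756$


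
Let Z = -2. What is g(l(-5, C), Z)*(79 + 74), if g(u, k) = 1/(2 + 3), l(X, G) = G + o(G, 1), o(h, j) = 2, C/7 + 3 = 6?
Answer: 153/5 ≈ 30.600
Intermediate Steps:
C = 21 (C = -21 + 7*6 = -21 + 42 = 21)
l(X, G) = 2 + G (l(X, G) = G + 2 = 2 + G)
g(u, k) = ⅕ (g(u, k) = 1/5 = ⅕)
g(l(-5, C), Z)*(79 + 74) = (79 + 74)/5 = (⅕)*153 = 153/5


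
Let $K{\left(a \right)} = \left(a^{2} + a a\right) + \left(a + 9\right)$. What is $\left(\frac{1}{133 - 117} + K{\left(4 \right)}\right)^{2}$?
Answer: $\frac{519841}{256} \approx 2030.6$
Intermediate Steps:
$K{\left(a \right)} = 9 + a + 2 a^{2}$ ($K{\left(a \right)} = \left(a^{2} + a^{2}\right) + \left(9 + a\right) = 2 a^{2} + \left(9 + a\right) = 9 + a + 2 a^{2}$)
$\left(\frac{1}{133 - 117} + K{\left(4 \right)}\right)^{2} = \left(\frac{1}{133 - 117} + \left(9 + 4 + 2 \cdot 4^{2}\right)\right)^{2} = \left(\frac{1}{16} + \left(9 + 4 + 2 \cdot 16\right)\right)^{2} = \left(\frac{1}{16} + \left(9 + 4 + 32\right)\right)^{2} = \left(\frac{1}{16} + 45\right)^{2} = \left(\frac{721}{16}\right)^{2} = \frac{519841}{256}$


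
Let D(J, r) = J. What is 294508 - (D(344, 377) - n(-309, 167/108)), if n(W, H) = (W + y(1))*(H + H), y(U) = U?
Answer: 7916710/27 ≈ 2.9321e+5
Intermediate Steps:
n(W, H) = 2*H*(1 + W) (n(W, H) = (W + 1)*(H + H) = (1 + W)*(2*H) = 2*H*(1 + W))
294508 - (D(344, 377) - n(-309, 167/108)) = 294508 - (344 - 2*167/108*(1 - 309)) = 294508 - (344 - 2*167*(1/108)*(-308)) = 294508 - (344 - 2*167*(-308)/108) = 294508 - (344 - 1*(-25718/27)) = 294508 - (344 + 25718/27) = 294508 - 1*35006/27 = 294508 - 35006/27 = 7916710/27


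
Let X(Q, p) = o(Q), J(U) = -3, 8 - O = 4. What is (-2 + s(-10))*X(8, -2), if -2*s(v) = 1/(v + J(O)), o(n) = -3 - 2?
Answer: 255/26 ≈ 9.8077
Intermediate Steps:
O = 4 (O = 8 - 1*4 = 8 - 4 = 4)
o(n) = -5
s(v) = -1/(2*(-3 + v)) (s(v) = -1/(2*(v - 3)) = -1/(2*(-3 + v)))
X(Q, p) = -5
(-2 + s(-10))*X(8, -2) = (-2 - 1/(-6 + 2*(-10)))*(-5) = (-2 - 1/(-6 - 20))*(-5) = (-2 - 1/(-26))*(-5) = (-2 - 1*(-1/26))*(-5) = (-2 + 1/26)*(-5) = -51/26*(-5) = 255/26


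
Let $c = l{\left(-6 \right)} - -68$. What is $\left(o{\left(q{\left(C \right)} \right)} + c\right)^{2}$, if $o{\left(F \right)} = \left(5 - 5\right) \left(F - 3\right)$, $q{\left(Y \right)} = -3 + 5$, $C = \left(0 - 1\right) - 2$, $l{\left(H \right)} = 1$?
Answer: $4761$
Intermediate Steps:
$C = -3$ ($C = -1 - 2 = -3$)
$q{\left(Y \right)} = 2$
$c = 69$ ($c = 1 - -68 = 1 + 68 = 69$)
$o{\left(F \right)} = 0$ ($o{\left(F \right)} = 0 \left(-3 + F\right) = 0$)
$\left(o{\left(q{\left(C \right)} \right)} + c\right)^{2} = \left(0 + 69\right)^{2} = 69^{2} = 4761$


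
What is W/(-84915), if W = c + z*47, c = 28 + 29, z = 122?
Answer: -5791/84915 ≈ -0.068198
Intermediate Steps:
c = 57
W = 5791 (W = 57 + 122*47 = 57 + 5734 = 5791)
W/(-84915) = 5791/(-84915) = 5791*(-1/84915) = -5791/84915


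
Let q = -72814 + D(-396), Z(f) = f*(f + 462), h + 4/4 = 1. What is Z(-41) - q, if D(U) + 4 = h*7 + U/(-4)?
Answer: 55458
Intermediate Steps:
h = 0 (h = -1 + 1 = 0)
D(U) = -4 - U/4 (D(U) = -4 + (0*7 + U/(-4)) = -4 + (0 + U*(-1/4)) = -4 + (0 - U/4) = -4 - U/4)
Z(f) = f*(462 + f)
q = -72719 (q = -72814 + (-4 - 1/4*(-396)) = -72814 + (-4 + 99) = -72814 + 95 = -72719)
Z(-41) - q = -41*(462 - 41) - 1*(-72719) = -41*421 + 72719 = -17261 + 72719 = 55458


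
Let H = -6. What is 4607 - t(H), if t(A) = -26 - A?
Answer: 4627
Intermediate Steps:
4607 - t(H) = 4607 - (-26 - 1*(-6)) = 4607 - (-26 + 6) = 4607 - 1*(-20) = 4607 + 20 = 4627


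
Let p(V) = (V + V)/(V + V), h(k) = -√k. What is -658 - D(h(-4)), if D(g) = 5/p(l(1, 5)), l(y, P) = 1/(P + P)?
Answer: -663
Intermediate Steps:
l(y, P) = 1/(2*P)
p(V) = 1 (p(V) = (2*V)/((2*V)) = (2*V)*(1/(2*V)) = 1)
D(g) = 5 (D(g) = 5/1 = 1*5 = 5)
-658 - D(h(-4)) = -658 - 1*5 = -658 - 5 = -663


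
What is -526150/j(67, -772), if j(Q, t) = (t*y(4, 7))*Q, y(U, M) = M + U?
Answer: 263075/284482 ≈ 0.92475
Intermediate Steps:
j(Q, t) = 11*Q*t (j(Q, t) = (t*(7 + 4))*Q = (t*11)*Q = (11*t)*Q = 11*Q*t)
-526150/j(67, -772) = -526150/(11*67*(-772)) = -526150/(-568964) = -526150*(-1/568964) = 263075/284482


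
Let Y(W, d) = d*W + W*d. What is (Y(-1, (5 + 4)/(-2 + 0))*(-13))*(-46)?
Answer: 5382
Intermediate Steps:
Y(W, d) = 2*W*d (Y(W, d) = W*d + W*d = 2*W*d)
(Y(-1, (5 + 4)/(-2 + 0))*(-13))*(-46) = ((2*(-1)*((5 + 4)/(-2 + 0)))*(-13))*(-46) = ((2*(-1)*(9/(-2)))*(-13))*(-46) = ((2*(-1)*(9*(-1/2)))*(-13))*(-46) = ((2*(-1)*(-9/2))*(-13))*(-46) = (9*(-13))*(-46) = -117*(-46) = 5382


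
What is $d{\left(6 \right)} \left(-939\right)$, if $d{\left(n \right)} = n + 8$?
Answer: $-13146$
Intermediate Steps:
$d{\left(n \right)} = 8 + n$
$d{\left(6 \right)} \left(-939\right) = \left(8 + 6\right) \left(-939\right) = 14 \left(-939\right) = -13146$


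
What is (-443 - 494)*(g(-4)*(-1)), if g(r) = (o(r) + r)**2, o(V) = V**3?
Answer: 4332688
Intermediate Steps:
g(r) = (r + r**3)**2 (g(r) = (r**3 + r)**2 = (r + r**3)**2)
(-443 - 494)*(g(-4)*(-1)) = (-443 - 494)*(((-4)**2*(1 + (-4)**2)**2)*(-1)) = -937*16*(1 + 16)**2*(-1) = -937*16*17**2*(-1) = -937*16*289*(-1) = -4332688*(-1) = -937*(-4624) = 4332688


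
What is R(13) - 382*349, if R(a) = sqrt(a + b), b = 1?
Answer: -133318 + sqrt(14) ≈ -1.3331e+5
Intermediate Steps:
R(a) = sqrt(1 + a) (R(a) = sqrt(a + 1) = sqrt(1 + a))
R(13) - 382*349 = sqrt(1 + 13) - 382*349 = sqrt(14) - 133318 = -133318 + sqrt(14)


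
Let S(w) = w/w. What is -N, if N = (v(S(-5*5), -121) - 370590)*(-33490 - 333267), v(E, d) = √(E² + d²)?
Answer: -135916476630 + 366757*√14642 ≈ -1.3587e+11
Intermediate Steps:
S(w) = 1
N = 135916476630 - 366757*√14642 (N = (√(1² + (-121)²) - 370590)*(-33490 - 333267) = (√(1 + 14641) - 370590)*(-366757) = (√14642 - 370590)*(-366757) = (-370590 + √14642)*(-366757) = 135916476630 - 366757*√14642 ≈ 1.3587e+11)
-N = -(135916476630 - 366757*√14642) = -135916476630 + 366757*√14642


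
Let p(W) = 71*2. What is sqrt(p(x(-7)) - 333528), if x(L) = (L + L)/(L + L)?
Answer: I*sqrt(333386) ≈ 577.4*I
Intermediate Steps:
x(L) = 1 (x(L) = (2*L)/((2*L)) = (2*L)*(1/(2*L)) = 1)
p(W) = 142
sqrt(p(x(-7)) - 333528) = sqrt(142 - 333528) = sqrt(-333386) = I*sqrt(333386)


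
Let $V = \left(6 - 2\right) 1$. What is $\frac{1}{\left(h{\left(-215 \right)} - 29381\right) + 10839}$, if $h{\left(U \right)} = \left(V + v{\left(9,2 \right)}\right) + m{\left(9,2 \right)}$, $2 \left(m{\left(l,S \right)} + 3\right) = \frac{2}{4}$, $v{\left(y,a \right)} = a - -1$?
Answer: $- \frac{4}{74151} \approx -5.3944 \cdot 10^{-5}$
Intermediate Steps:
$v{\left(y,a \right)} = 1 + a$ ($v{\left(y,a \right)} = a + 1 = 1 + a$)
$V = 4$ ($V = 4 \cdot 1 = 4$)
$m{\left(l,S \right)} = - \frac{11}{4}$ ($m{\left(l,S \right)} = -3 + \frac{2 \cdot \frac{1}{4}}{2} = -3 + \frac{1}{2} \cdot \frac{1}{2} = -3 + \frac{1}{4} = - \frac{11}{4}$)
$h{\left(U \right)} = \frac{17}{4}$ ($h{\left(U \right)} = \left(4 + \left(1 + 2\right)\right) - \frac{11}{4} = \left(4 + 3\right) - \frac{11}{4} = 7 - \frac{11}{4} = \frac{17}{4}$)
$\frac{1}{\left(h{\left(-215 \right)} - 29381\right) + 10839} = \frac{1}{\left(\frac{17}{4} - 29381\right) + 10839} = \frac{1}{- \frac{117507}{4} + 10839} = \frac{1}{- \frac{74151}{4}} = - \frac{4}{74151}$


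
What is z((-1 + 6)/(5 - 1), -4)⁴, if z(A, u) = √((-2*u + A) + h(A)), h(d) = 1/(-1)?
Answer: 1089/16 ≈ 68.063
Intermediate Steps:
h(d) = -1 (h(d) = 1*(-1) = -1)
z(A, u) = √(-1 + A - 2*u) (z(A, u) = √((-2*u + A) - 1) = √((A - 2*u) - 1) = √(-1 + A - 2*u))
z((-1 + 6)/(5 - 1), -4)⁴ = (√(-1 + (-1 + 6)/(5 - 1) - 2*(-4)))⁴ = (√(-1 + 5/4 + 8))⁴ = (√(33/4))⁴ = (√33/2)⁴ = 1089/16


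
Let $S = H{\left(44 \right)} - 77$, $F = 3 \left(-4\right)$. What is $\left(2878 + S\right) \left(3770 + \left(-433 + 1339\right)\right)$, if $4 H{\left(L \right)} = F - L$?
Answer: $13032012$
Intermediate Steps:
$F = -12$
$H{\left(L \right)} = -3 - \frac{L}{4}$ ($H{\left(L \right)} = \frac{-12 - L}{4} = -3 - \frac{L}{4}$)
$S = -91$ ($S = \left(-3 - 11\right) - 77 = -14 - 77 = -91$)
$\left(2878 + S\right) \left(3770 + \left(-433 + 1339\right)\right) = \left(2878 - 91\right) \left(3770 + \left(-433 + 1339\right)\right) = 2787 \left(3770 + 906\right) = 2787 \cdot 4676 = 13032012$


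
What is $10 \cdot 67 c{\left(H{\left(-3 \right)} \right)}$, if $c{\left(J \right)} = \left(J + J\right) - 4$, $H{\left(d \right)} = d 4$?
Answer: $-18760$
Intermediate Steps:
$H{\left(d \right)} = 4 d$
$c{\left(J \right)} = -4 + 2 J$ ($c{\left(J \right)} = 2 J - 4 = -4 + 2 J$)
$10 \cdot 67 c{\left(H{\left(-3 \right)} \right)} = 10 \cdot 67 \left(-4 + 2 \cdot 4 \left(-3\right)\right) = 670 \left(-4 + 2 \left(-12\right)\right) = 670 \left(-4 - 24\right) = 670 \left(-28\right) = -18760$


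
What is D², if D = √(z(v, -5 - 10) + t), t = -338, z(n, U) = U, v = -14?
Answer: -353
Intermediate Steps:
D = I*√353 (D = √((-5 - 10) - 338) = √(-15 - 338) = √(-353) = I*√353 ≈ 18.788*I)
D² = (I*√353)² = -353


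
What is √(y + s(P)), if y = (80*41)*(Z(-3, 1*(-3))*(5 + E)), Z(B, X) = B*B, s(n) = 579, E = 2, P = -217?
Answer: √207219 ≈ 455.21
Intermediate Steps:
Z(B, X) = B²
y = 206640 (y = (80*41)*((-3)²*(5 + 2)) = 3280*(9*7) = 3280*63 = 206640)
√(y + s(P)) = √(206640 + 579) = √207219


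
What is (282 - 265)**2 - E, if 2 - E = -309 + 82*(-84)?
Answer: -6910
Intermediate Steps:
E = 7199 (E = 2 - (-309 + 82*(-84)) = 2 - (-309 - 6888) = 2 - 1*(-7197) = 2 + 7197 = 7199)
(282 - 265)**2 - E = (282 - 265)**2 - 1*7199 = 17**2 - 7199 = 289 - 7199 = -6910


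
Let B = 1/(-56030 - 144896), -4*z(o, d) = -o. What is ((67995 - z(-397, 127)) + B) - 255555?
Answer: -75331477311/401852 ≈ -1.8746e+5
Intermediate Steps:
z(o, d) = o/4 (z(o, d) = -(-1)*o/4 = o/4)
B = -1/200926 (B = 1/(-200926) = -1/200926 ≈ -4.9770e-6)
((67995 - z(-397, 127)) + B) - 255555 = ((67995 - (-397)/4) - 1/200926) - 255555 = ((67995 - 1*(-397/4)) - 1/200926) - 255555 = ((67995 + 397/4) - 1/200926) - 255555 = (272377/4 - 1/200926) - 255555 = 27363810549/401852 - 255555 = -75331477311/401852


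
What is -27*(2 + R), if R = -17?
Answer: 405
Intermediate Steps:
-27*(2 + R) = -27*(2 - 17) = -27*(-15) = 405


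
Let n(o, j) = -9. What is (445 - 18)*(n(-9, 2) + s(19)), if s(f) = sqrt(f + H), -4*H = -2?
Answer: -3843 + 427*sqrt(78)/2 ≈ -1957.4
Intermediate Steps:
H = 1/2 (H = -1/4*(-2) = 1/2 ≈ 0.50000)
s(f) = sqrt(1/2 + f) (s(f) = sqrt(f + 1/2) = sqrt(1/2 + f))
(445 - 18)*(n(-9, 2) + s(19)) = (445 - 18)*(-9 + sqrt(2 + 4*19)/2) = 427*(-9 + sqrt(2 + 76)/2) = 427*(-9 + sqrt(78)/2) = -3843 + 427*sqrt(78)/2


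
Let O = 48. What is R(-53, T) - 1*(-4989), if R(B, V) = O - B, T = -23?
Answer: 5090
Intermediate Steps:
R(B, V) = 48 - B
R(-53, T) - 1*(-4989) = (48 - 1*(-53)) - 1*(-4989) = (48 + 53) + 4989 = 101 + 4989 = 5090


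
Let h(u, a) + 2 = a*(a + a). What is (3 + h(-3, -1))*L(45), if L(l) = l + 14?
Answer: 177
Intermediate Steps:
h(u, a) = -2 + 2*a**2 (h(u, a) = -2 + a*(a + a) = -2 + a*(2*a) = -2 + 2*a**2)
L(l) = 14 + l
(3 + h(-3, -1))*L(45) = (3 + (-2 + 2*(-1)**2))*(14 + 45) = (3 + (-2 + 2*1))*59 = (3 + (-2 + 2))*59 = (3 + 0)*59 = 3*59 = 177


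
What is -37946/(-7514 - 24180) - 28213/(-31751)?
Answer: 1049503134/503158097 ≈ 2.0858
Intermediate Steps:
-37946/(-7514 - 24180) - 28213/(-31751) = -37946/(-31694) - 28213*(-1/31751) = -37946*(-1/31694) + 28213/31751 = 18973/15847 + 28213/31751 = 1049503134/503158097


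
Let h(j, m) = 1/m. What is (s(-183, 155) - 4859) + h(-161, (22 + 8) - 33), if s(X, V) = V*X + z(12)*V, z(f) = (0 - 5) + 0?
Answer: -101998/3 ≈ -33999.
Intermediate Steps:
z(f) = -5 (z(f) = -5 + 0 = -5)
s(X, V) = -5*V + V*X (s(X, V) = V*X - 5*V = -5*V + V*X)
(s(-183, 155) - 4859) + h(-161, (22 + 8) - 33) = (155*(-5 - 183) - 4859) + 1/((22 + 8) - 33) = (155*(-188) - 4859) + 1/(30 - 33) = (-29140 - 4859) + 1/(-3) = -33999 - ⅓ = -101998/3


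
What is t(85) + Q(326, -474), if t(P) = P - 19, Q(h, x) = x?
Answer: -408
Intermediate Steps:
t(P) = -19 + P
t(85) + Q(326, -474) = (-19 + 85) - 474 = 66 - 474 = -408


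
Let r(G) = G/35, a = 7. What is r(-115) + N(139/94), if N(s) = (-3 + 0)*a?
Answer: -170/7 ≈ -24.286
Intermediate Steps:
r(G) = G/35 (r(G) = G*(1/35) = G/35)
N(s) = -21 (N(s) = (-3 + 0)*7 = -3*7 = -21)
r(-115) + N(139/94) = (1/35)*(-115) - 21 = -23/7 - 21 = -170/7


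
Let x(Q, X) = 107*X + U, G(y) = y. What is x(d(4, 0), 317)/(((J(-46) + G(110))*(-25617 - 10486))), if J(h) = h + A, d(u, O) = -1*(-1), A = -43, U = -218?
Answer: -33701/758163 ≈ -0.044451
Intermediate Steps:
d(u, O) = 1
x(Q, X) = -218 + 107*X (x(Q, X) = 107*X - 218 = -218 + 107*X)
J(h) = -43 + h (J(h) = h - 43 = -43 + h)
x(d(4, 0), 317)/(((J(-46) + G(110))*(-25617 - 10486))) = (-218 + 107*317)/((((-43 - 46) + 110)*(-25617 - 10486))) = (-218 + 33919)/(((-89 + 110)*(-36103))) = 33701/((21*(-36103))) = 33701/(-758163) = 33701*(-1/758163) = -33701/758163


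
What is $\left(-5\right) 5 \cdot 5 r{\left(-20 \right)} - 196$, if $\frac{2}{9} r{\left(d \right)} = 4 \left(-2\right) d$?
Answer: $-90196$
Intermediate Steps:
$r{\left(d \right)} = - 36 d$ ($r{\left(d \right)} = \frac{9 \cdot 4 \left(-2\right) d}{2} = \frac{9 \left(- 8 d\right)}{2} = - 36 d$)
$\left(-5\right) 5 \cdot 5 r{\left(-20 \right)} - 196 = \left(-5\right) 5 \cdot 5 \left(\left(-36\right) \left(-20\right)\right) - 196 = \left(-25\right) 5 \cdot 720 - 196 = \left(-125\right) 720 - 196 = -90000 - 196 = -90196$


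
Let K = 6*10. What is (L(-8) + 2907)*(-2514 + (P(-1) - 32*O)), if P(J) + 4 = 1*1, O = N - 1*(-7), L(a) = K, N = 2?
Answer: -8322435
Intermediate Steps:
K = 60
L(a) = 60
O = 9 (O = 2 - 1*(-7) = 2 + 7 = 9)
P(J) = -3 (P(J) = -4 + 1*1 = -4 + 1 = -3)
(L(-8) + 2907)*(-2514 + (P(-1) - 32*O)) = (60 + 2907)*(-2514 + (-3 - 32*9)) = 2967*(-2514 + (-3 - 288)) = 2967*(-2514 - 291) = 2967*(-2805) = -8322435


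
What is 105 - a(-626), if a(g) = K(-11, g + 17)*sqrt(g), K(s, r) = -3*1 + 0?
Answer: 105 + 3*I*sqrt(626) ≈ 105.0 + 75.06*I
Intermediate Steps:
K(s, r) = -3 (K(s, r) = -3 + 0 = -3)
a(g) = -3*sqrt(g)
105 - a(-626) = 105 - (-3)*sqrt(-626) = 105 - (-3)*I*sqrt(626) = 105 + 3*I*sqrt(626)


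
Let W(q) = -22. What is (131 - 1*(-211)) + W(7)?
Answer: 320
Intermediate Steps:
(131 - 1*(-211)) + W(7) = (131 - 1*(-211)) - 22 = (131 + 211) - 22 = 342 - 22 = 320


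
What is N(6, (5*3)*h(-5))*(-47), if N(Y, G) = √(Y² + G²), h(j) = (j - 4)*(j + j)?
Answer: -282*√50626 ≈ -63451.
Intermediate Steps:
h(j) = 2*j*(-4 + j) (h(j) = (-4 + j)*(2*j) = 2*j*(-4 + j))
N(Y, G) = √(G² + Y²)
N(6, (5*3)*h(-5))*(-47) = √(((5*3)*(2*(-5)*(-4 - 5)))² + 6²)*(-47) = √((15*(2*(-5)*(-9)))² + 36)*(-47) = √((15*90)² + 36)*(-47) = √(1350² + 36)*(-47) = √(1822500 + 36)*(-47) = √1822536*(-47) = (6*√50626)*(-47) = -282*√50626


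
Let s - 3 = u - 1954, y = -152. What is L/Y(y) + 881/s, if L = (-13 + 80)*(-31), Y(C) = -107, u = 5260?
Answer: 6967060/354063 ≈ 19.677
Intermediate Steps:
s = 3309 (s = 3 + (5260 - 1954) = 3 + 3306 = 3309)
L = -2077 (L = 67*(-31) = -2077)
L/Y(y) + 881/s = -2077/(-107) + 881/3309 = -2077*(-1/107) + 881*(1/3309) = 2077/107 + 881/3309 = 6967060/354063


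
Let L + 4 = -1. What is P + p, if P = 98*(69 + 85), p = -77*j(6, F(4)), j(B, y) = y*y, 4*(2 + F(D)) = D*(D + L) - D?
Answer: 13860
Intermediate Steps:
L = -5 (L = -4 - 1 = -5)
F(D) = -2 - D/4 + D*(-5 + D)/4 (F(D) = -2 + (D*(D - 5) - D)/4 = -2 + (D*(-5 + D) - D)/4 = -2 + (-D + D*(-5 + D))/4 = -2 + (-D/4 + D*(-5 + D)/4) = -2 - D/4 + D*(-5 + D)/4)
j(B, y) = y**2
p = -1232 (p = -77*(-2 - 3/2*4 + (1/4)*4**2)**2 = -77*(-2 - 6 + (1/4)*16)**2 = -77*(-2 - 6 + 4)**2 = -77*(-4)**2 = -77*16 = -1232)
P = 15092 (P = 98*154 = 15092)
P + p = 15092 - 1232 = 13860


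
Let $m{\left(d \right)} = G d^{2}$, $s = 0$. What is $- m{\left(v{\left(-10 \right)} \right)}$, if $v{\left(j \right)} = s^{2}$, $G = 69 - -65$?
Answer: $0$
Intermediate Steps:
$G = 134$ ($G = 69 + 65 = 134$)
$v{\left(j \right)} = 0$ ($v{\left(j \right)} = 0^{2} = 0$)
$m{\left(d \right)} = 134 d^{2}$
$- m{\left(v{\left(-10 \right)} \right)} = - 134 \cdot 0^{2} = - 134 \cdot 0 = \left(-1\right) 0 = 0$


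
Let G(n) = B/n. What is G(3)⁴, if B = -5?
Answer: 625/81 ≈ 7.7160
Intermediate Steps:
G(n) = -5/n
G(3)⁴ = (-5/3)⁴ = 625/81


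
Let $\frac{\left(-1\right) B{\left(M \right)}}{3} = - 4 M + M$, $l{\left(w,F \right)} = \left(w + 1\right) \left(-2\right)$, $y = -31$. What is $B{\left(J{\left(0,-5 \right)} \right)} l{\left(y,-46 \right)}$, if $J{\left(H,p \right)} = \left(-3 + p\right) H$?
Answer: $0$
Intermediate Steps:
$l{\left(w,F \right)} = -2 - 2 w$ ($l{\left(w,F \right)} = \left(1 + w\right) \left(-2\right) = -2 - 2 w$)
$J{\left(H,p \right)} = H \left(-3 + p\right)$
$B{\left(M \right)} = 9 M$ ($B{\left(M \right)} = - 3 \left(- 4 M + M\right) = - 3 \left(- 3 M\right) = 9 M$)
$B{\left(J{\left(0,-5 \right)} \right)} l{\left(y,-46 \right)} = 9 \cdot 0 \left(-3 - 5\right) \left(-2 - -62\right) = 9 \cdot 0 \left(-8\right) \left(-2 + 62\right) = 9 \cdot 0 \cdot 60 = 0 \cdot 60 = 0$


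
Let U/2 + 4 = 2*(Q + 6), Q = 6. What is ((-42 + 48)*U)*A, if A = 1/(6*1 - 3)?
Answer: 80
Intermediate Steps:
U = 40 (U = -8 + 2*(2*(6 + 6)) = -8 + 2*(2*12) = -8 + 2*24 = -8 + 48 = 40)
A = 1/3 (A = 1/(6 - 3) = 1/3 ≈ 0.33333)
((-42 + 48)*U)*A = ((-42 + 48)*40)*(1/3) = (6*40)*(1/3) = 240*(1/3) = 80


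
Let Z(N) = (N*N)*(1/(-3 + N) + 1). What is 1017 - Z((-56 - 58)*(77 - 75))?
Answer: -3907131/77 ≈ -50742.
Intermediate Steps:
Z(N) = N²*(1 + 1/(-3 + N))
1017 - Z((-56 - 58)*(77 - 75)) = 1017 - ((-56 - 58)*(77 - 75))²*(-2 + (-56 - 58)*(77 - 75))/(-3 + (-56 - 58)*(77 - 75)) = 1017 - (-114*2)²*(-2 - 114*2)/(-3 - 114*2) = 1017 - (-228)²*(-2 - 228)/(-3 - 228) = 1017 - 51984*(-230)/(-231) = 1017 - 51984*(-1)*(-230)/231 = 1017 - 1*3985440/77 = 1017 - 3985440/77 = -3907131/77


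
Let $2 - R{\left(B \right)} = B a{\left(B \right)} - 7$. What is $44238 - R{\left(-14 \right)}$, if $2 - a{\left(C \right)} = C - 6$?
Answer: $43921$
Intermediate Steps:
$a{\left(C \right)} = 8 - C$ ($a{\left(C \right)} = 2 - \left(C - 6\right) = 2 - \left(-6 + C\right) = 8 - C$)
$R{\left(B \right)} = 9 - B \left(8 - B\right)$ ($R{\left(B \right)} = 2 - \left(B \left(8 - B\right) - 7\right) = 2 - \left(-7 + B \left(8 - B\right)\right) = 9 - B \left(8 - B\right)$)
$44238 - R{\left(-14 \right)} = 44238 - \left(9 - 14 \left(-8 - 14\right)\right) = 44238 - \left(9 - -308\right) = 44238 - \left(9 + 308\right) = 44238 - 317 = 43921$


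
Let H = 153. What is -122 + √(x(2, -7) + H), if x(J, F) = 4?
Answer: -122 + √157 ≈ -109.47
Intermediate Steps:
-122 + √(x(2, -7) + H) = -122 + √(4 + 153) = -122 + √157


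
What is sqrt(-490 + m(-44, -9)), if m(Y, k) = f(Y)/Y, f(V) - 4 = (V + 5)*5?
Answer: I*sqrt(235059)/22 ≈ 22.038*I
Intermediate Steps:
f(V) = 29 + 5*V (f(V) = 4 + (V + 5)*5 = 4 + (5 + V)*5 = 4 + (25 + 5*V) = 29 + 5*V)
m(Y, k) = (29 + 5*Y)/Y
sqrt(-490 + m(-44, -9)) = sqrt(-490 + (5 + 29/(-44))) = sqrt(-490 + (5 + 29*(-1/44))) = sqrt(-490 + (5 - 29/44)) = sqrt(-490 + 191/44) = sqrt(-21369/44) = I*sqrt(235059)/22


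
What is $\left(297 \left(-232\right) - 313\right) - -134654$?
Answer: $65437$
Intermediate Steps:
$\left(297 \left(-232\right) - 313\right) - -134654 = \left(-68904 - 313\right) + 134654 = -69217 + 134654 = 65437$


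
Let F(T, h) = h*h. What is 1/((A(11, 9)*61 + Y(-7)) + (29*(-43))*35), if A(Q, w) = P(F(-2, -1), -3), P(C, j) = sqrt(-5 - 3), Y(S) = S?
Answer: -10913/476381718 - 61*I*sqrt(2)/952763436 ≈ -2.2908e-5 - 9.0544e-8*I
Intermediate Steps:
F(T, h) = h**2
P(C, j) = 2*I*sqrt(2) (P(C, j) = sqrt(-8) = 2*I*sqrt(2))
A(Q, w) = 2*I*sqrt(2)
1/((A(11, 9)*61 + Y(-7)) + (29*(-43))*35) = 1/(((2*I*sqrt(2))*61 - 7) + (29*(-43))*35) = 1/((122*I*sqrt(2) - 7) - 1247*35) = 1/((-7 + 122*I*sqrt(2)) - 43645) = 1/(-43652 + 122*I*sqrt(2))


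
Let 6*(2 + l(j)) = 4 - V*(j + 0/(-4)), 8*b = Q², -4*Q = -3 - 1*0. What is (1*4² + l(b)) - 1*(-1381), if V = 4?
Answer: 267959/192 ≈ 1395.6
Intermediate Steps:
Q = ¾ (Q = -(-3 - 1*0)/4 = -(-3 + 0)/4 = -¼*(-3) = ¾ ≈ 0.75000)
b = 9/128 (b = (¾)²/8 = (⅛)*(9/16) = 9/128 ≈ 0.070313)
l(j) = -4/3 - 2*j/3 (l(j) = -2 + (4 - 4*(j + 0/(-4)))/6 = -2 + (4 - 4*(j + 0*(-¼)))/6 = -2 + (4 - 4*(j + 0))/6 = -2 + (4 - 4*j)/6 = -2 + (⅔ - 2*j/3) = -4/3 - 2*j/3)
(1*4² + l(b)) - 1*(-1381) = (1*4² + (-4/3 - ⅔*9/128)) - 1*(-1381) = (1*16 + (-4/3 - 3/64)) + 1381 = (16 - 265/192) + 1381 = 2807/192 + 1381 = 267959/192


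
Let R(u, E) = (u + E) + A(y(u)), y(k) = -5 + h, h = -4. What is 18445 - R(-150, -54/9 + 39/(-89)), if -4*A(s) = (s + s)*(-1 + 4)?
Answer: 3308653/178 ≈ 18588.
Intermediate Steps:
y(k) = -9 (y(k) = -5 - 4 = -9)
A(s) = -3*s/2 (A(s) = -(s + s)*(-1 + 4)/4 = -2*s*3/4 = -3*s/2)
R(u, E) = 27/2 + E + u (R(u, E) = (u + E) - 3/2*(-9) = (E + u) + 27/2 = 27/2 + E + u)
18445 - R(-150, -54/9 + 39/(-89)) = 18445 - (27/2 + (-54/9 + 39/(-89)) - 150) = 18445 - (27/2 + (-54*⅑ + 39*(-1/89)) - 150) = 18445 - (27/2 + (-6 - 39/89) - 150) = 18445 - (27/2 - 573/89 - 150) = 18445 - 1*(-25443/178) = 18445 + 25443/178 = 3308653/178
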